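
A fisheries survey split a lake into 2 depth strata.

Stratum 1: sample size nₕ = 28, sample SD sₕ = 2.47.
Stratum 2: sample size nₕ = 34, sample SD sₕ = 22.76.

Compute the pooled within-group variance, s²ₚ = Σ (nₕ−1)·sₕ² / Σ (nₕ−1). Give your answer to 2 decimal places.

287.66

1: (28−1)·2.47² = 27·6.1009 = 164.7243
2: (34−1)·22.76² = 33·518.0176 = 17094.5808
Numerator = 17259.3051; denominator = Σ(nₕ−1) = 60.
s²ₚ = 17259.3051/60 = 287.6551... → 287.66.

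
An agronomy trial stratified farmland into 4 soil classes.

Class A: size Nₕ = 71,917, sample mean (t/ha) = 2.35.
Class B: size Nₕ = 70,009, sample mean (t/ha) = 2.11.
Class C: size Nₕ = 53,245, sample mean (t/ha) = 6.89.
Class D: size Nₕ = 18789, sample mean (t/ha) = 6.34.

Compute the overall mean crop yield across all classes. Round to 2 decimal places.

x̄_st = (Σ Nₕx̄ₕ) / (Σ Nₕ) = (71917·2.35 + 70009·2.11 + 53245·6.89 + 18789·6.34) / 213960
= 802704.25 / 213960 = 3.7517... → 3.75.

3.75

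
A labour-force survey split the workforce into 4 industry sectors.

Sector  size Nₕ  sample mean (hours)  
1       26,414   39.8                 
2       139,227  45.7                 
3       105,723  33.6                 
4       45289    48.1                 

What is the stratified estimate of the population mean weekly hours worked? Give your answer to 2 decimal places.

41.51

N = 316653; weights Wₕ = Nₕ/N = (0.0834, 0.4397, 0.3339, 0.1430).
x̄_st = Σ Wₕ·x̄ₕ = 0.0834·39.8 + 0.4397·45.7 + 0.3339·33.6 + 0.1430·48.1 ≈ 41.5112...
→ 41.51.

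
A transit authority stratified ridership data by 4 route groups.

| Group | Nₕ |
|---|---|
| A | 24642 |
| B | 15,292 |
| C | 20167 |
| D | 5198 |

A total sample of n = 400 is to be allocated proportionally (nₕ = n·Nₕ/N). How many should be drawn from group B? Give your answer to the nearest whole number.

Share of group B = 15292/65299 = 0.23418.
Allocate 400 × 0.23418 = 93.674... → 94.

94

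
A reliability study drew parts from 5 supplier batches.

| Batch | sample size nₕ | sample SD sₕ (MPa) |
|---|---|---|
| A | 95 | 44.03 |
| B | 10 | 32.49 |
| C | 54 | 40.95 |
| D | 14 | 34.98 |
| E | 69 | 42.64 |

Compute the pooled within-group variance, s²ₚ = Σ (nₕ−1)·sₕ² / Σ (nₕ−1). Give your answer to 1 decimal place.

Degrees of freedom: 94 + 9 + 53 + 13 + 68 = 237.
Σ(nₕ−1)sₕ² = 94·1938.6409 + 9·1055.6001 + 53·1676.9025 + 13·1223.6004 + 68·1818.1696 = 420150.816.
s²ₚ = 420150.816 / 237 = 1772.788... → 1772.8.

1772.8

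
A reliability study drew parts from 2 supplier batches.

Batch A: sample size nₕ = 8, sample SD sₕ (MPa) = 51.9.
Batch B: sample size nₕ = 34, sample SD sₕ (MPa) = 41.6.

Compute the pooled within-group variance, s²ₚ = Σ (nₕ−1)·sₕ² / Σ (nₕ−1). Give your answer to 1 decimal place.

1899.1

A: (8−1)·51.9² = 7·2693.61 = 18855.27
B: (34−1)·41.6² = 33·1730.56 = 57108.48
Numerator = 75963.75; denominator = Σ(nₕ−1) = 40.
s²ₚ = 75963.75/40 = 1899.094... → 1899.1.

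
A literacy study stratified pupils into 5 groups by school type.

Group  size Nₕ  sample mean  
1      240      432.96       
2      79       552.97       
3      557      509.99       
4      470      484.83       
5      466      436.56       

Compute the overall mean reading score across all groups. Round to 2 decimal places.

N = 240 + 79 + 557 + 470 + 466 = 1812.
The stratified mean weights each stratum mean by its population share Nₕ/N.
Σ Nₕx̄ₕ = 240·432.96 + 79·552.97 + 557·509.99 + 470·484.83 + 466·436.56 = 103910.4 + 43684.63 + 284064.43 + 227870.1 + 203436.96 = 862966.52.
Divide by N: 862966.52 / 1812 = 476.2508... → 476.25.

476.25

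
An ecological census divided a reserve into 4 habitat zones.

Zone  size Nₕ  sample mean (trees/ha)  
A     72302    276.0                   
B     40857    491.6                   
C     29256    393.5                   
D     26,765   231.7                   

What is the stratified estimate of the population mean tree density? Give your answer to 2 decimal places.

341.38

N = 72302 + 40857 + 29256 + 26765 = 169180.
Overall mean = Σ (Nₕ/N)·x̄ₕ — weight by population share, not a simple average.
Σ Nₕx̄ₕ = 72302·276.0 + 40857·491.6 + 29256·393.5 + 26765·231.7 = 19955352 + 20085301.2 + 11512236 + 6201450.5 = 57754339.7.
Divide by N: 57754339.7 / 169180 = 341.3781... → 341.38.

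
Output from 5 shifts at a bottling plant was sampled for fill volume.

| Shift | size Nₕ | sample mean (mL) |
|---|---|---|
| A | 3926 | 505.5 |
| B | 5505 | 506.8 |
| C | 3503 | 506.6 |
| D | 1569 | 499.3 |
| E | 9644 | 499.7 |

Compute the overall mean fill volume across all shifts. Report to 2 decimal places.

x̄_st = (Σ Nₕx̄ₕ) / (Σ Nₕ) = (3926·505.5 + 5505·506.8 + 3503·506.6 + 1569·499.3 + 9644·499.7) / 24147
= 12151655.3 / 24147 = 503.2366... → 503.24.

503.24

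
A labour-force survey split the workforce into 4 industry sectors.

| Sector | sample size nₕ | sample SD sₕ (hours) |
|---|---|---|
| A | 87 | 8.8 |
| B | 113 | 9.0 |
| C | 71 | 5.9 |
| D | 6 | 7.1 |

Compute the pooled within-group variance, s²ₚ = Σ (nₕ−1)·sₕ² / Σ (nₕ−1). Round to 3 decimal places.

Degrees of freedom: 86 + 112 + 70 + 5 = 273.
Σ(nₕ−1)sₕ² = 86·77.44 + 112·81 + 70·34.81 + 5·50.41 = 18420.59.
s²ₚ = 18420.59 / 273 = 67.47469... → 67.475.

67.475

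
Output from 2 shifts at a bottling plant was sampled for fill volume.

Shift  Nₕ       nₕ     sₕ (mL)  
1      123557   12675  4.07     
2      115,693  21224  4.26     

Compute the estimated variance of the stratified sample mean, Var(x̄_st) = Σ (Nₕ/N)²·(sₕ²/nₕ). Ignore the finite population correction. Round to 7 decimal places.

0.0005485

N = 239250; Wₕ = Nₕ/N.
shift 1: (123557/239250)²·4.07²/12675 = 0.0003485553
shift 2: (115693/239250)²·4.26²/21224 = 0.0001999412
Sum = 0.0005484965 → 0.0005485.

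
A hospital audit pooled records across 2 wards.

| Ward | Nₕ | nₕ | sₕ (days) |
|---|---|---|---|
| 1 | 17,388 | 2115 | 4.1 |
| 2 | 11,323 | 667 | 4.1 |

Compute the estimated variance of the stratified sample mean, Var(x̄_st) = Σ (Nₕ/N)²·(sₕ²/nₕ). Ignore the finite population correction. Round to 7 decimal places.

0.0068350

N = 28711; Wₕ = Nₕ/N.
ward 1: (17388/28711)²·4.1²/2115 = 0.0029151437
ward 2: (11323/28711)²·4.1²/667 = 0.0039198392
Sum = 0.0068349829 → 0.0068350.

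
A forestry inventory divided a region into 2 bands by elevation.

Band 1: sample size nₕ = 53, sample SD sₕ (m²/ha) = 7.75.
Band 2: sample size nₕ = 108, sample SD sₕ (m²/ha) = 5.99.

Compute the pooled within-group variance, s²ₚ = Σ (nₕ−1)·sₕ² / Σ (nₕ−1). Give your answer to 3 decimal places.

1: (53−1)·7.75² = 52·60.0625 = 3123.25
2: (108−1)·5.99² = 107·35.8801 = 3839.1707
Numerator = 6962.4207; denominator = Σ(nₕ−1) = 159.
s²ₚ = 6962.4207/159 = 43.78881... → 43.789.

43.789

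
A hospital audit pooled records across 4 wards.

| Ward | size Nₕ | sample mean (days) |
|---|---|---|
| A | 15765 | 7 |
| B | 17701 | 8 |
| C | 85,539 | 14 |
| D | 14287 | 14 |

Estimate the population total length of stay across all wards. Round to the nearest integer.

1649527

A: 15765·7 = 110355
B: 17701·8 = 141608
C: 85539·14 = 1197546
D: 14287·14 = 200018
τ̂ = Σ Nₕx̄ₕ = 1649527.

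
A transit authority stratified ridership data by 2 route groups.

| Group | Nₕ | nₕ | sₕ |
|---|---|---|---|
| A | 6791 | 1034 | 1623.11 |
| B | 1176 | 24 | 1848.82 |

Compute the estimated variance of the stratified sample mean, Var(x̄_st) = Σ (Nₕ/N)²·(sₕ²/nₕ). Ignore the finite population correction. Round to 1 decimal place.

4954.4

N = 7967. Term for each stratum: Wₕ²sₕ²/nₕ.
Var(x̄_st) = 1851.1994 + 3103.1519 = 4954.3512 → 4954.4.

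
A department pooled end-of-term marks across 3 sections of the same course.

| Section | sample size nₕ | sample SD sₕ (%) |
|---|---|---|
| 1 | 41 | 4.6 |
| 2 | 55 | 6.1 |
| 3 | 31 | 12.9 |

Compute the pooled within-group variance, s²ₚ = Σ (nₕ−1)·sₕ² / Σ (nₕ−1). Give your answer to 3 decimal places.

63.291

Degrees of freedom: 40 + 54 + 30 = 124.
Σ(nₕ−1)sₕ² = 40·21.16 + 54·37.21 + 30·166.41 = 7848.04.
s²ₚ = 7848.04 / 124 = 63.29065... → 63.291.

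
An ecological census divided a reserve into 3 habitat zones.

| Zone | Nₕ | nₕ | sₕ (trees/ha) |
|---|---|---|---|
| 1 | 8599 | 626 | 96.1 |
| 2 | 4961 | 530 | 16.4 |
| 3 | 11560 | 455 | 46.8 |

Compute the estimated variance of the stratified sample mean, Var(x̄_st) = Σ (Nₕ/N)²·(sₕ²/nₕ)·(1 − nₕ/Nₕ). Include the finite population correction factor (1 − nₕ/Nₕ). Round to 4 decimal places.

N = 25120. Term for each stratum: Wₕ²sₕ²/nₕ·(1−nₕ/Nₕ).
Var(x̄_st) = 1.6028869 + 0.0176784 + 0.9793038 = 2.5998691 → 2.5999.

2.5999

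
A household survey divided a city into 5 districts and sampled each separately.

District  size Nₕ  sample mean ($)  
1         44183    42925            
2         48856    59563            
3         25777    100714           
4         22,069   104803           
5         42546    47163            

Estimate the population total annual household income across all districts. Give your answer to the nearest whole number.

11722164386

Estimate total by summing Nₕ·x̄ₕ over strata.
44183·42925 + 48856·59563 + 25777·100714 + 22069·104803 + 42546·47163 = 1896555275 + 2910009928 + 2596104778 + 2312897407 + 2006596998 = 11722164386.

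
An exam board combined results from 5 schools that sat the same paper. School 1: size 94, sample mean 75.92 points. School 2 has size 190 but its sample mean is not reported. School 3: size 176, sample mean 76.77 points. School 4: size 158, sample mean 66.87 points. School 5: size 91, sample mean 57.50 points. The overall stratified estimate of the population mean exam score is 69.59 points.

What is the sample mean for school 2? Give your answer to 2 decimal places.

N = 94 + 190 + 176 + 158 + 91 = 709.
Overall total = μ·N = 69.59·709 = 49339.31.
Subtract the known strata: 94·75.92 + 176·76.77 + 158·66.87 + 91·57.50 = 36445.96.
Remaining total for school 2: 49339.31 − 36445.96 = 12893.35.
Divide by its size: 12893.35 / 190 = 67.8597... → 67.86.

67.86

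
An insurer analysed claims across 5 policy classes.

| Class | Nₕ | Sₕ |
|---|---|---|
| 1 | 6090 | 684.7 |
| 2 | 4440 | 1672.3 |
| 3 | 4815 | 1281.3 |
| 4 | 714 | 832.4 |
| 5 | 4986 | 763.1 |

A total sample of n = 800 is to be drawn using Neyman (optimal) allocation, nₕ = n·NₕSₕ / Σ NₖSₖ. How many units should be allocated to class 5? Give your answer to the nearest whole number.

1: NₕSₕ = 6090·684.7 = 4169823
2: NₕSₕ = 4440·1672.3 = 7425012
3: NₕSₕ = 4815·1281.3 = 6169459.5
4: NₕSₕ = 714·832.4 = 594333.6
5: NₕSₕ = 4986·763.1 = 3804816.6
Σ NₕSₕ = 22163444.7.
n_5 = 800·3804816.6/22163444.7 = 137.337... → 137.

137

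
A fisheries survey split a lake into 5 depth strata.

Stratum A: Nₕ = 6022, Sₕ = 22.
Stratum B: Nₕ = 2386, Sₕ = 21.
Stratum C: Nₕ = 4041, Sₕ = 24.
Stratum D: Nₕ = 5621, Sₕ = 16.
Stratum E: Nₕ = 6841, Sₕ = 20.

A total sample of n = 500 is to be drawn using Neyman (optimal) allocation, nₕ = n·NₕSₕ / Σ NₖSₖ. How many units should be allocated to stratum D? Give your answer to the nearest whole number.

89

Σ NₕSₕ = 6022·22 + 2386·21 + 4041·24 + 5621·16 + 6841·20 = 506330.
Share for D: 89936/506330 = 0.17762.
n_D = 500 × 0.17762 = 88.812... → 89.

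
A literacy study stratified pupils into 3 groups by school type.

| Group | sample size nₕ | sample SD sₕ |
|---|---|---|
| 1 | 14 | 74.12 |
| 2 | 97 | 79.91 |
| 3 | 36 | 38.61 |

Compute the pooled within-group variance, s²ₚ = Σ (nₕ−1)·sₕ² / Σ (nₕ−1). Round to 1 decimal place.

5115.4

1: (14−1)·74.12² = 13·5493.7744 = 71419.0672
2: (97−1)·79.91² = 96·6385.6081 = 613018.3776
3: (36−1)·38.61² = 35·1490.7321 = 52175.6235
Numerator = 736613.0683; denominator = Σ(nₕ−1) = 144.
s²ₚ = 736613.0683/144 = 5115.369... → 5115.4.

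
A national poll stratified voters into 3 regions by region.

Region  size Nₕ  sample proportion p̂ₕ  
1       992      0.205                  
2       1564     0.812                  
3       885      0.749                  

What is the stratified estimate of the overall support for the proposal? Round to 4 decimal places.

0.6208

N = 992 + 1564 + 885 = 3441.
Overall proportion = Σ (Nₕ/N)·p̂ₕ.
Σ Nₕp̂ₕ = 203.36 + 1269.968 + 662.865 = 2136.193.
2136.193 / 3441 = 0.620806... → 0.6208.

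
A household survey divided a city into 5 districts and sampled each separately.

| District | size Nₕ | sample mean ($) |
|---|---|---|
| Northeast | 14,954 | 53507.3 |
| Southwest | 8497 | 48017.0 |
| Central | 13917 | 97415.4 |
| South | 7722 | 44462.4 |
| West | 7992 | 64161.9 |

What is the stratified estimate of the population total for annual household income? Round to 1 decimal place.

3419999292.6

Northeast: 14954·53507.3 = 800148164.2
Southwest: 8497·48017.0 = 408000449
Central: 13917·97415.4 = 1355730121.8
South: 7722·44462.4 = 343338652.8
West: 7992·64161.9 = 512781904.8
τ̂ = Σ Nₕx̄ₕ = 3419999292.6.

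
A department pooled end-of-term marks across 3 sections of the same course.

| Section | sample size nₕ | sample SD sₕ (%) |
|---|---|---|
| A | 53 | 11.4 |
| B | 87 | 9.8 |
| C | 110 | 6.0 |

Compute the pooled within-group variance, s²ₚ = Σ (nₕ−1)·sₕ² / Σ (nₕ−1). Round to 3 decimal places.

Degrees of freedom: 52 + 86 + 109 = 247.
Σ(nₕ−1)sₕ² = 52·129.96 + 86·96.04 + 109·36 = 18941.36.
s²ₚ = 18941.36 / 247 = 76.68567... → 76.686.

76.686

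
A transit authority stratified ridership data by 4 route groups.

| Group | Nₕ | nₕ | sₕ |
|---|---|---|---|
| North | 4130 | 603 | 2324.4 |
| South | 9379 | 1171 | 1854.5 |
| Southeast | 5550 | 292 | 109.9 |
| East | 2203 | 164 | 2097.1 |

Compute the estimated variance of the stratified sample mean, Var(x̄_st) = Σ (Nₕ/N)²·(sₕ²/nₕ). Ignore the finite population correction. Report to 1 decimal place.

1200.2

N = 21262; Wₕ = Nₕ/N.
group North: (4130/21262)²·2324.4²/603 = 338.0620
group South: (9379/21262)²·1854.5²/1171 = 571.4808
group Southeast: (5550/21262)²·109.9²/292 = 2.8183
group East: (2203/21262)²·2097.1²/164 = 287.8825
Sum = 1200.2435 → 1200.2.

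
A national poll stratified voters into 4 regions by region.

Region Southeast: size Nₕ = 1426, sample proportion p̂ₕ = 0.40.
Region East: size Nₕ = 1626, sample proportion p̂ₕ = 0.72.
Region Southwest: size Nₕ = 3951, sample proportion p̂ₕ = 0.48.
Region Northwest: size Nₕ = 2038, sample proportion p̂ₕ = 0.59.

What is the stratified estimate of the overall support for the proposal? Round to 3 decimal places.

N = 1426 + 1626 + 3951 + 2038 = 9041.
Overall proportion = Σ (Nₕ/N)·p̂ₕ.
Σ Nₕp̂ₕ = 570.4 + 1170.72 + 1896.48 + 1202.42 = 4840.02.
4840.02 / 9041 = 0.53534... → 0.535.

0.535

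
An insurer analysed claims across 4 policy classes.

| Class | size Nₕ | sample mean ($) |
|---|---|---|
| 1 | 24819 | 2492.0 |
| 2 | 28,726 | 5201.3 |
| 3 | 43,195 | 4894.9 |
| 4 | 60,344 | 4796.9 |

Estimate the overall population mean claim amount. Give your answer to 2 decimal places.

N = 157084; weights Wₕ = Nₕ/N = (0.1580, 0.1829, 0.2750, 0.3842).
x̄_st = Σ Wₕ·x̄ₕ = 0.1580·2492.0 + 0.1829·5201.3 + 0.2750·4894.9 + 0.3842·4796.9 ≈ 4533.6306...
→ 4533.63.

4533.63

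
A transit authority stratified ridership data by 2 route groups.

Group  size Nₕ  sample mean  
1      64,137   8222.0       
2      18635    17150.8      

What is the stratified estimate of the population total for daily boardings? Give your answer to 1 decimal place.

1: 64137·8222.0 = 527334414
2: 18635·17150.8 = 319605158
τ̂ = Σ Nₕx̄ₕ = 846939572.0.

846939572.0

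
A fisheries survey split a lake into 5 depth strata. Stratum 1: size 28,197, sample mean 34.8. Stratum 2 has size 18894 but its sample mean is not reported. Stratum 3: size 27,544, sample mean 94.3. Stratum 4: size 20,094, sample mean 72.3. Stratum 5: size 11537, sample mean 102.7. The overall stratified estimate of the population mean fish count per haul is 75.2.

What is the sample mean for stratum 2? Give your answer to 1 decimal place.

Σ Nₕx̄ₕ = N·μ, so 18894·x̄_2 = 106266·75.2 − (28197·34.8 + 27544·94.3 + 20094·72.3 + 11537·102.7).
= 7991203.2 − 6216300.9 = 1774902.3.
x̄_2 = 1774902.3 / 18894 = 93.940... → 93.9.

93.9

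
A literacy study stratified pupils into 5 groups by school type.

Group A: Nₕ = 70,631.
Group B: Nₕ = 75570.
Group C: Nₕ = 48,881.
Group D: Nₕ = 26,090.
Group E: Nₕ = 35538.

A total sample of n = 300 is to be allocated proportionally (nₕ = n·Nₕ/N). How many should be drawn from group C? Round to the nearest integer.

57

N = 70631 + 75570 + 48881 + 26090 + 35538 = 256710.
n_C = 300·48881/256710 = 57.124... → 57.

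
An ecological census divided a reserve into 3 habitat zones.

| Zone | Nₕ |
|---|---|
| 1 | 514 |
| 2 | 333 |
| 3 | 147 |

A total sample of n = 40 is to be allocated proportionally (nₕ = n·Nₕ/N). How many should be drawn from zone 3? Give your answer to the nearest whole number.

Share of zone 3 = 147/994 = 0.14789.
Allocate 40 × 0.14789 = 5.915... → 6.

6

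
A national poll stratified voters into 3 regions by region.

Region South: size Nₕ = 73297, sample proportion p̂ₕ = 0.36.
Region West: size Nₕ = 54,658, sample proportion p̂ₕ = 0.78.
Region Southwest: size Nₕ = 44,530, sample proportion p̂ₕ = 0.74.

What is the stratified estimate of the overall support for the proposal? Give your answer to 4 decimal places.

0.5912

N = 73297 + 54658 + 44530 = 172485.
Overall proportion = Σ (Nₕ/N)·p̂ₕ.
Σ Nₕp̂ₕ = 26386.92 + 42633.24 + 32952.2 = 101972.36.
101972.36 / 172485 = 0.591196... → 0.5912.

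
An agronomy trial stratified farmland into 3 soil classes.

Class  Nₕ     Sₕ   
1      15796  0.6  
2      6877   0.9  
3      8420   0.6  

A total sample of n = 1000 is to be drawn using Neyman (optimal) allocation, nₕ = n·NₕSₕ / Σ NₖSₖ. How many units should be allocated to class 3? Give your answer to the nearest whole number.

Σ NₕSₕ = 15796·0.6 + 6877·0.9 + 8420·0.6 = 20718.9.
Share for 3: 5052/20718.9 = 0.24384.
n_3 = 1000 × 0.24384 = 243.835... → 244.

244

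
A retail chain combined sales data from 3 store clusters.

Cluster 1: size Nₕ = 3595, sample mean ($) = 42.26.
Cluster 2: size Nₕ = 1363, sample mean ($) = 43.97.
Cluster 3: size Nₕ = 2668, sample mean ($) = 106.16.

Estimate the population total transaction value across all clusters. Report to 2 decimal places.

Estimate total by summing Nₕ·x̄ₕ over strata.
3595·42.26 + 1363·43.97 + 2668·106.16 = 151924.7 + 59931.11 + 283234.88 = 495090.69.

495090.69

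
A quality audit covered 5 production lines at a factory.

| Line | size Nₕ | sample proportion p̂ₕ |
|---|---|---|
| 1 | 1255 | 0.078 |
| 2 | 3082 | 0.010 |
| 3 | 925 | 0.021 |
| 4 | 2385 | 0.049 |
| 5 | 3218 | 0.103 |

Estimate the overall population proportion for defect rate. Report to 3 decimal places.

N = 1255 + 3082 + 925 + 2385 + 3218 = 10865.
Overall proportion = Σ (Nₕ/N)·p̂ₕ.
Σ Nₕp̂ₕ = 97.89 + 30.82 + 19.425 + 116.865 + 331.454 = 596.454.
596.454 / 10865 = 0.05490... → 0.055.

0.055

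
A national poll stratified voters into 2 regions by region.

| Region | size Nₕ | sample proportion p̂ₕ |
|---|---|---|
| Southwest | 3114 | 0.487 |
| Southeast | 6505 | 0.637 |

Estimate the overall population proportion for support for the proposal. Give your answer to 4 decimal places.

Wₕ = Nₕ/N with N = 9619: 0.3237, 0.6763.
p̂_st = 0.3237·0.487 + 0.6763·0.637 ≈ 0.588440... → 0.5884.

0.5884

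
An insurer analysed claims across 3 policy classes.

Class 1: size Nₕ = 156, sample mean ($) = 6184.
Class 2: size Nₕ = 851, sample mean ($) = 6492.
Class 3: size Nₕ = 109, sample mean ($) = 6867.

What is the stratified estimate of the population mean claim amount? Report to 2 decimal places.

N = 1116; weights Wₕ = Nₕ/N = (0.1398, 0.7625, 0.0977).
x̄_st = Σ Wₕ·x̄ₕ = 0.1398·6184 + 0.7625·6492 + 0.0977·6867 ≈ 6485.5726...
→ 6485.57.

6485.57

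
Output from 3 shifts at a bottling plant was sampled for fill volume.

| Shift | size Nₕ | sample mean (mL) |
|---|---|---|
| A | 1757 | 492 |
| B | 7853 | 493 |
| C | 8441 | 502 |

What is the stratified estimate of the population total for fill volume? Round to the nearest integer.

A: 1757·492 = 864444
B: 7853·493 = 3871529
C: 8441·502 = 4237382
τ̂ = Σ Nₕx̄ₕ = 8973355.

8973355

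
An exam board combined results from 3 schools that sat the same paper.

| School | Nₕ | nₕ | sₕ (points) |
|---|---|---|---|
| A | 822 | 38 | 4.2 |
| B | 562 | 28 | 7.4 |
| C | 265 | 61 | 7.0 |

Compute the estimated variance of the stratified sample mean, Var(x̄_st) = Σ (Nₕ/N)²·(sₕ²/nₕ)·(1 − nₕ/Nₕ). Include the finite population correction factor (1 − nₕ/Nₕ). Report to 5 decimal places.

N = 1649. Term for each stratum: Wₕ²sₕ²/nₕ·(1−nₕ/Nₕ).
Var(x̄_st) = 0.11001744 + 0.21584484 + 0.01596986 = 0.34183214 → 0.34183.

0.34183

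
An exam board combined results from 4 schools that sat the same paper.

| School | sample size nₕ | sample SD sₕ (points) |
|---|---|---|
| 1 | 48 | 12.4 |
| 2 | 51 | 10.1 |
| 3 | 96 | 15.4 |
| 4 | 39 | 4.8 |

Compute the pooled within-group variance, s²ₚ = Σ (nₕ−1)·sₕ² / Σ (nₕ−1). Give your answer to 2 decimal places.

155.36

Degrees of freedom: 47 + 50 + 95 + 38 = 230.
Σ(nₕ−1)sₕ² = 47·153.76 + 50·102.01 + 95·237.16 + 38·23.04 = 35732.94.
s²ₚ = 35732.94 / 230 = 155.3606... → 155.36.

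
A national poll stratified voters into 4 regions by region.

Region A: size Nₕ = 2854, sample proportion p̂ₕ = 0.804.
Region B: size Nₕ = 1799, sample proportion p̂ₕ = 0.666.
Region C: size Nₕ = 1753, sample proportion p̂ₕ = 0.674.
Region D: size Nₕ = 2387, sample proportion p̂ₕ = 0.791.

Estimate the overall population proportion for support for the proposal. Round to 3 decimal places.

N = 2854 + 1799 + 1753 + 2387 = 8793.
Overall proportion = Σ (Nₕ/N)·p̂ₕ.
Σ Nₕp̂ₕ = 2294.616 + 1198.134 + 1181.522 + 1888.117 = 6562.389.
6562.389 / 8793 = 0.74632... → 0.746.

0.746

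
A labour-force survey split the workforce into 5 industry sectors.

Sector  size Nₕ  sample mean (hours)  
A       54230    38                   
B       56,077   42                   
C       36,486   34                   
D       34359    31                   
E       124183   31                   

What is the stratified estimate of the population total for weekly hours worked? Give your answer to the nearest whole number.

Estimate total by summing Nₕ·x̄ₕ over strata.
54230·38 + 56077·42 + 36486·34 + 34359·31 + 124183·31 = 2060740 + 2355234 + 1240524 + 1065129 + 3849673 = 10571300.

10571300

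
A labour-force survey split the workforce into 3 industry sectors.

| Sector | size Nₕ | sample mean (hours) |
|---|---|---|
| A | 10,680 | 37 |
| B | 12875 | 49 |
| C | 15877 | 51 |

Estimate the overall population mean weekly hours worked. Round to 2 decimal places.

46.56

N = 39432; weights Wₕ = Nₕ/N = (0.2708, 0.3265, 0.4026).
x̄_st = Σ Wₕ·x̄ₕ = 0.2708·37 + 0.3265·49 + 0.4026·51 ≈ 46.5551...
→ 46.56.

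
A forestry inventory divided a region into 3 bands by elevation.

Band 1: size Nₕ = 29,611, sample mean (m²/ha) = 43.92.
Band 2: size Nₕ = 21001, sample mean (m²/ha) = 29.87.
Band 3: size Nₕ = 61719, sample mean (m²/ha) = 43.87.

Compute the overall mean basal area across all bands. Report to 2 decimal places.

41.27

N = 29611 + 21001 + 61719 = 112331.
Overall mean = Σ (Nₕ/N)·x̄ₕ — weight by population share, not a simple average.
Σ Nₕx̄ₕ = 29611·43.92 + 21001·29.87 + 61719·43.87 = 1300515.12 + 627299.87 + 2707612.53 = 4635427.52.
Divide by N: 4635427.52 / 112331 = 41.2658... → 41.27.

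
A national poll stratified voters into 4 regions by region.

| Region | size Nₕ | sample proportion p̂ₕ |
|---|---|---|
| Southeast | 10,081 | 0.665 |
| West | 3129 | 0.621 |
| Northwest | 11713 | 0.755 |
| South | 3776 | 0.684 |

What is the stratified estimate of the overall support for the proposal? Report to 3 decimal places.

0.699

N = 10081 + 3129 + 11713 + 3776 = 28699.
Overall proportion = Σ (Nₕ/N)·p̂ₕ.
Σ Nₕp̂ₕ = 6703.865 + 1943.109 + 8843.315 + 2582.784 = 20073.073.
20073.073 / 28699 = 0.69943... → 0.699.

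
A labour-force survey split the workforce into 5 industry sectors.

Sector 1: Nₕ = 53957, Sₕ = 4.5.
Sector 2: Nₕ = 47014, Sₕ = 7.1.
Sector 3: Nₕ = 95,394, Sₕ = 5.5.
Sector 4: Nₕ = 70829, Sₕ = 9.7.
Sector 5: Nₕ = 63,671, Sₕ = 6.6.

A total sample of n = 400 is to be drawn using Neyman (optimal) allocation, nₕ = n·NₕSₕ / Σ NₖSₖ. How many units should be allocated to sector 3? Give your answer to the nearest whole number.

Σ NₕSₕ = 53957·4.5 + 47014·7.1 + 95394·5.5 + 70829·9.7 + 63671·6.6 = 2208542.8.
Share for 3: 524667/2208542.8 = 0.23756.
n_3 = 400 × 0.23756 = 95.025... → 95.

95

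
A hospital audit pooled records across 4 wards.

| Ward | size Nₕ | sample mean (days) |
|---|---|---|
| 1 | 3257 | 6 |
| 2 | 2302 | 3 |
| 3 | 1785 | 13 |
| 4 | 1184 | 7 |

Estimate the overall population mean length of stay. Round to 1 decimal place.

6.8

x̄_st = (Σ Nₕx̄ₕ) / (Σ Nₕ) = (3257·6 + 2302·3 + 1785·13 + 1184·7) / 8528
= 57941 / 8528 = 6.794... → 6.8.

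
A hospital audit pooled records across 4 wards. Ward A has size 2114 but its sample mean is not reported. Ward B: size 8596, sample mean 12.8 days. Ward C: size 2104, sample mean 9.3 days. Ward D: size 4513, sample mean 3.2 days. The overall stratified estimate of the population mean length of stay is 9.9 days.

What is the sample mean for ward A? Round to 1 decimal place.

Σ Nₕx̄ₕ = N·μ, so 2114·x̄_A = 17327·9.9 − (8596·12.8 + 2104·9.3 + 4513·3.2).
= 171537.3 − 144037.6 = 27499.7.
x̄_A = 27499.7 / 2114 = 13.008... → 13.0.

13.0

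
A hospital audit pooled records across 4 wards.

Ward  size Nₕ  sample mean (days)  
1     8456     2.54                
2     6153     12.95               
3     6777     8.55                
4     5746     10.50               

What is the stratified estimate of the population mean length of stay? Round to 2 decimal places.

N = 27132; weights Wₕ = Nₕ/N = (0.3117, 0.2268, 0.2498, 0.2118).
x̄_st = Σ Wₕ·x̄ₕ = 0.3117·2.54 + 0.2268·12.95 + 0.2498·8.55 + 0.2118·10.50 ≈ 8.0877...
→ 8.09.

8.09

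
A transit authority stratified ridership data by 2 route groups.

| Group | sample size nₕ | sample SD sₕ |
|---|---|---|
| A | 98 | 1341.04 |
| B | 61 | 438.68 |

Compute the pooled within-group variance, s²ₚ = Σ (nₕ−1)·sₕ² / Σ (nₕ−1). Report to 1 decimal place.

1184650.1

A: (98−1)·1341.04² = 97·1798388.2816 = 174443663.3152
B: (61−1)·438.68² = 60·192440.1424 = 11546408.544
Numerator = 185990071.8592; denominator = Σ(nₕ−1) = 157.
s²ₚ = 185990071.8592/157 = 1184650.139... → 1184650.1.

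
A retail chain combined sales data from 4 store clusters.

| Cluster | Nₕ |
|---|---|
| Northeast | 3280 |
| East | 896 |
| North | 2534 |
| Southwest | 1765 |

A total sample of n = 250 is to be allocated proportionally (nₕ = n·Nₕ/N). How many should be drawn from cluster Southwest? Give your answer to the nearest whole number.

52

Share of cluster Southwest = 1765/8475 = 0.20826.
Allocate 250 × 0.20826 = 52.065... → 52.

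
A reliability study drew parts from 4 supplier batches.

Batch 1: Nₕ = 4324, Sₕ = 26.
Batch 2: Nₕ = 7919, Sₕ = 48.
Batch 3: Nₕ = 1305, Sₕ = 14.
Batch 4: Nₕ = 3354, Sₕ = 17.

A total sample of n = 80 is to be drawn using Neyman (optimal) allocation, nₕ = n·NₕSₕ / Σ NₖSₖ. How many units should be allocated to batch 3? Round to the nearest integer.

1: NₕSₕ = 4324·26 = 112424
2: NₕSₕ = 7919·48 = 380112
3: NₕSₕ = 1305·14 = 18270
4: NₕSₕ = 3354·17 = 57018
Σ NₕSₕ = 567824.
n_3 = 80·18270/567824 = 2.574... → 3.

3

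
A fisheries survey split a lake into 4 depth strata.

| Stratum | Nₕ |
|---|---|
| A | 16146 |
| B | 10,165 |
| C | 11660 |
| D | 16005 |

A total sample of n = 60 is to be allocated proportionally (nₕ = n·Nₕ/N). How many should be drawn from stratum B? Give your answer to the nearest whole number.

11

Share of stratum B = 10165/53976 = 0.18832.
Allocate 60 × 0.18832 = 11.299... → 11.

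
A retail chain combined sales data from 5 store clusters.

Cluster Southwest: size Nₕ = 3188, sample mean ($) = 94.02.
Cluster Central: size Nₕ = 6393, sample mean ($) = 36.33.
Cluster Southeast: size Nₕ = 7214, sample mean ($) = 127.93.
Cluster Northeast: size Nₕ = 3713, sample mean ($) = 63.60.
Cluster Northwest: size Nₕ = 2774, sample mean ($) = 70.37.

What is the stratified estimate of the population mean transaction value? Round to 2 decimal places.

N = 23282; weights Wₕ = Nₕ/N = (0.1369, 0.2746, 0.3099, 0.1595, 0.1191).
x̄_st = Σ Wₕ·x̄ₕ = 0.1369·94.02 + 0.2746·36.33 + 0.3099·127.93 + 0.1595·63.60 + 0.1191·70.37 ≈ 81.0168...
→ 81.02.

81.02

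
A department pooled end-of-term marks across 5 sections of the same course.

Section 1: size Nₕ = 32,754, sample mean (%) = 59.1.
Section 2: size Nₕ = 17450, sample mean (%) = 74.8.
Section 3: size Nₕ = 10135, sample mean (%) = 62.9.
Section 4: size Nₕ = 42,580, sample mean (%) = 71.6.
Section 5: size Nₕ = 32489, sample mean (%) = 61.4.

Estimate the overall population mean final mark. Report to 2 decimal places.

x̄_st = (Σ Nₕx̄ₕ) / (Σ Nₕ) = (32754·59.1 + 17450·74.8 + 10135·62.9 + 42580·71.6 + 32489·61.4) / 135408
= 8922065.5 / 135408 = 65.8902... → 65.89.

65.89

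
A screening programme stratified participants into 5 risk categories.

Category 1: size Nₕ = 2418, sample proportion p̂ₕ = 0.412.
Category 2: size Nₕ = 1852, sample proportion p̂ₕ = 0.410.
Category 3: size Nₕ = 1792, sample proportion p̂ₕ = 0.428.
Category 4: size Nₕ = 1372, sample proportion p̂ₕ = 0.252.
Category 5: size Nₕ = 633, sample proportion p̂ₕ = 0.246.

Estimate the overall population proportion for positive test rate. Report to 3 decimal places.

0.375

N = 2418 + 1852 + 1792 + 1372 + 633 = 8067.
Overall proportion = Σ (Nₕ/N)·p̂ₕ.
Σ Nₕp̂ₕ = 996.216 + 759.32 + 766.976 + 345.744 + 155.718 = 3023.974.
3023.974 / 8067 = 0.37486... → 0.375.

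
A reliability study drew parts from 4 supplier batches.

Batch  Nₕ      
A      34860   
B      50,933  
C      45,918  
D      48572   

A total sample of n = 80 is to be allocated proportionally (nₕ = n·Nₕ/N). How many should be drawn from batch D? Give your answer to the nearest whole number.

22

N = 34860 + 50933 + 45918 + 48572 = 180283.
n_D = 80·48572/180283 = 21.554... → 22.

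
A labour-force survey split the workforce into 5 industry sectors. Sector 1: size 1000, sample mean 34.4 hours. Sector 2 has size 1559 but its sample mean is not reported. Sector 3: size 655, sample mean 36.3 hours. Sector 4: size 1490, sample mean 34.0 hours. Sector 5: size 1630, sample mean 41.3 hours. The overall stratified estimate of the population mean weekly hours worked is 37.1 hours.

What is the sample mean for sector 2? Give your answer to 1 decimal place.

Σ Nₕx̄ₕ = N·μ, so 1559·x̄_2 = 6334·37.1 − (1000·34.4 + 655·36.3 + 1490·34.0 + 1630·41.3).
= 234991.4 − 176155.5 = 58835.9.
x̄_2 = 58835.9 / 1559 = 37.740... → 37.7.

37.7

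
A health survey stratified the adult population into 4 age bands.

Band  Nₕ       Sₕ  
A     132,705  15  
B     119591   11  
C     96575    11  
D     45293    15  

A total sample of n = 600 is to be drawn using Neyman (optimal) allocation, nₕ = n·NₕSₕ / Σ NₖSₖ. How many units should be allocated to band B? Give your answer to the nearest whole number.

156

Σ NₕSₕ = 132705·15 + 119591·11 + 96575·11 + 45293·15 = 5047796.
Share for B: 1315501/5047796 = 0.26061.
n_B = 600 × 0.26061 = 156.365... → 156.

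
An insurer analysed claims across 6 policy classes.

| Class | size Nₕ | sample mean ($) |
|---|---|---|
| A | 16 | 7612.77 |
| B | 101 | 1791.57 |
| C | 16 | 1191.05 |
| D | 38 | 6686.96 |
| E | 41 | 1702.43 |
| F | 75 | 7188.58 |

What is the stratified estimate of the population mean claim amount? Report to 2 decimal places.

4128.42

N = 287; weights Wₕ = Nₕ/N = (0.0557, 0.3519, 0.0557, 0.1324, 0.1429, 0.2613).
x̄_st = Σ Wₕ·x̄ₕ = 0.0557·7612.77 + 0.3519·1791.57 + 0.0557·1191.05 + 0.1324·6686.96 + 0.1429·1702.43 + 0.2613·7188.58 ≈ 4128.4226...
→ 4128.42.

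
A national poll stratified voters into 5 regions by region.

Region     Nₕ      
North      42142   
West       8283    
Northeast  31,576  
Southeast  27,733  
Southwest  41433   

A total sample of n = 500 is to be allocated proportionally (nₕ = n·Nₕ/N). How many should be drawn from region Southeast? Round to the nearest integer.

92

N = 42142 + 8283 + 31576 + 27733 + 41433 = 151167.
n_Southeast = 500·27733/151167 = 91.730... → 92.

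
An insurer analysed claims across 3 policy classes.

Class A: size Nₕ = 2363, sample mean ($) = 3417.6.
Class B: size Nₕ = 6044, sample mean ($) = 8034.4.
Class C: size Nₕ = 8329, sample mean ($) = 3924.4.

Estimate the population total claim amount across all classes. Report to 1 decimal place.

89322030.0

A: 2363·3417.6 = 8075788.8
B: 6044·8034.4 = 48559913.6
C: 8329·3924.4 = 32686327.6
τ̂ = Σ Nₕx̄ₕ = 89322030.0.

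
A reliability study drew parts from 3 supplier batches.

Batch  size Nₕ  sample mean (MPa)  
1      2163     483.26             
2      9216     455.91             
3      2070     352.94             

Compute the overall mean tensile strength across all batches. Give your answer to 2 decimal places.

444.46

N = 2163 + 9216 + 2070 = 13449.
Overall mean = Σ (Nₕ/N)·x̄ₕ — weight by population share, not a simple average.
Σ Nₕx̄ₕ = 2163·483.26 + 9216·455.91 + 2070·352.94 = 1045291.38 + 4201666.56 + 730585.8 = 5977543.74.
Divide by N: 5977543.74 / 13449 = 444.4601... → 444.46.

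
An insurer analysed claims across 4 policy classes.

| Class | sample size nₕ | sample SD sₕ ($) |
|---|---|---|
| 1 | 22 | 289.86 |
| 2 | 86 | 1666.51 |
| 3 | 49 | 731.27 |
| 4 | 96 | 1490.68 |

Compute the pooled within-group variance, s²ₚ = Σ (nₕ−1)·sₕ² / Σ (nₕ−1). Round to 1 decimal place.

1906029.9

Degrees of freedom: 21 + 85 + 48 + 95 = 249.
Σ(nₕ−1)sₕ² = 21·84018.8196 + 85·2777255.5801 + 48·534755.8129 + 95·2222126.8624 = 474601450.4673.
s²ₚ = 474601450.4673 / 249 = 1906029.922... → 1906029.9.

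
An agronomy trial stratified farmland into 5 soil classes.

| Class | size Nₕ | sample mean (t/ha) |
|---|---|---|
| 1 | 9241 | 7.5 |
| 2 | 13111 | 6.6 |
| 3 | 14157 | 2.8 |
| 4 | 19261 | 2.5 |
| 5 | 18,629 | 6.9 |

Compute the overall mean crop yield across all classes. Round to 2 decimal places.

5.00

x̄_st = (Σ Nₕx̄ₕ) / (Σ Nₕ) = (9241·7.5 + 13111·6.6 + 14157·2.8 + 19261·2.5 + 18629·6.9) / 74399
= 372172.3 / 74399 = 5.0024... → 5.00.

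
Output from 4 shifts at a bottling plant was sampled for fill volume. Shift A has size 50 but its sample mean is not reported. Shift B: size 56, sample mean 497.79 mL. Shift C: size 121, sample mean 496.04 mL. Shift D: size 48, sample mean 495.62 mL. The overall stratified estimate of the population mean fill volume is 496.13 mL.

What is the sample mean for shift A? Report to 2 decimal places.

N = 50 + 56 + 121 + 48 = 275.
Overall total = μ·N = 496.13·275 = 136435.75.
Subtract the known strata: 56·497.79 + 121·496.04 + 48·495.62 = 111686.84.
Remaining total for shift A: 136435.75 − 111686.84 = 24748.91.
Divide by its size: 24748.91 / 50 = 494.9782 → 494.98.

494.98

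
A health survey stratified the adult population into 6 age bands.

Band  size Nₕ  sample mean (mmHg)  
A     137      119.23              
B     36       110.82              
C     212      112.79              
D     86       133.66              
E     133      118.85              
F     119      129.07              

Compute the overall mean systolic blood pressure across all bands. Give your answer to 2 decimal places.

120.19

N = 723; weights Wₕ = Nₕ/N = (0.1895, 0.0498, 0.2932, 0.1189, 0.1840, 0.1646).
x̄_st = Σ Wₕ·x̄ₕ = 0.1895·119.23 + 0.0498·110.82 + 0.2932·112.79 + 0.1189·133.66 + 0.1840·118.85 + 0.1646·129.07 ≈ 120.1890...
→ 120.19.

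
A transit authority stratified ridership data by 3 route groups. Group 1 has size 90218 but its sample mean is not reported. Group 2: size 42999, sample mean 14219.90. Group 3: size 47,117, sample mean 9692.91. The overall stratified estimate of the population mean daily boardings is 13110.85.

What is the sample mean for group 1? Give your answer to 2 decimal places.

Σ Nₕx̄ₕ = N·μ, so 90218·x̄_1 = 180334·13110.85 − (42999·14219.90 + 47117·9692.91).
= 2364332023.9 − 1068142320.57 = 1296189703.33.
x̄_1 = 1296189703.33 / 90218 = 14367.3070... → 14367.31.

14367.31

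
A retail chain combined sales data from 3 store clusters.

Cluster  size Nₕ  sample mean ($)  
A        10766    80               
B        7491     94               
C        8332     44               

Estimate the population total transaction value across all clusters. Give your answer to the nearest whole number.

1932042

Estimate total by summing Nₕ·x̄ₕ over strata.
10766·80 + 7491·94 + 8332·44 = 861280 + 704154 + 366608 = 1932042.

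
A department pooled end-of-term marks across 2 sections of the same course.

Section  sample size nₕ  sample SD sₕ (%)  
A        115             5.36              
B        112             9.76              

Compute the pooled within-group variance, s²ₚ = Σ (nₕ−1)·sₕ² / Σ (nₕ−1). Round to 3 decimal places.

Degrees of freedom: 114 + 111 = 225.
Σ(nₕ−1)sₕ² = 114·28.7296 + 111·95.2576 = 13848.768.
s²ₚ = 13848.768 / 225 = 61.55008 → 61.550.

61.550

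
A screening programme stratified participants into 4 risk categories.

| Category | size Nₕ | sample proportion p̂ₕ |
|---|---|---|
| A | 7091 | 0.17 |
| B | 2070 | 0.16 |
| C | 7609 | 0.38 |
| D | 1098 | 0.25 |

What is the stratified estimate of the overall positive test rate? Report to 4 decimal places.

0.2632

Wₕ = Nₕ/N with N = 17868: 0.3969, 0.1158, 0.4258, 0.0615.
p̂_st = 0.3969·0.17 + 0.1158·0.16 + 0.4258·0.38 + 0.0615·0.25 ≈ 0.263185... → 0.2632.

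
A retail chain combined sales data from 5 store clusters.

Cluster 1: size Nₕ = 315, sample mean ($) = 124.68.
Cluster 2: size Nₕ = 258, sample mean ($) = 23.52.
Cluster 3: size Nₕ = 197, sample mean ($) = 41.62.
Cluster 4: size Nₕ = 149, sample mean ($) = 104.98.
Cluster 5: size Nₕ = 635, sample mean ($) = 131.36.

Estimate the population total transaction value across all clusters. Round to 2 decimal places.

152597.12

1: 315·124.68 = 39274.2
2: 258·23.52 = 6068.16
3: 197·41.62 = 8199.14
4: 149·104.98 = 15642.02
5: 635·131.36 = 83413.6
τ̂ = Σ Nₕx̄ₕ = 152597.12.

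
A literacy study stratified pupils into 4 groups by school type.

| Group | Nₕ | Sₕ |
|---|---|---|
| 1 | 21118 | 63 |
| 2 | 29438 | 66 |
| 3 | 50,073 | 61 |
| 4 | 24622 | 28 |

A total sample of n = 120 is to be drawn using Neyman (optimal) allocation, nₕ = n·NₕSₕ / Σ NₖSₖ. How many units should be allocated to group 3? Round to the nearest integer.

Σ NₕSₕ = 21118·63 + 29438·66 + 50073·61 + 24622·28 = 7017211.
Share for 3: 3054453/7017211 = 0.43528.
n_3 = 120 × 0.43528 = 52.234... → 52.

52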